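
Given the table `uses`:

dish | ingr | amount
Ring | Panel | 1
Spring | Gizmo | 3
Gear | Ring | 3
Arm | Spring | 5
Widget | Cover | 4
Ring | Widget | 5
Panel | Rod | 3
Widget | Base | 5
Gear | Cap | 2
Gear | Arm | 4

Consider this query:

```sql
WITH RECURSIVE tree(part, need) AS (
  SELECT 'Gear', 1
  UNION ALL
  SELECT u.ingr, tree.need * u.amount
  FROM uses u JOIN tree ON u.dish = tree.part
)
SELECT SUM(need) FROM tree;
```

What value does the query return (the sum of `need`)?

Base: (Gear, need=1).
Iteration 1: components of {Gear} -> Arm = 1*4 = 4, Cap = 1*2 = 2, Ring = 1*3 = 3.
Iteration 2: components of {Arm,Cap,Ring} -> Panel = 3*1 = 3, Spring = 4*5 = 20, Widget = 3*5 = 15.
Iteration 3: components of {Panel,Spring,Widget} -> Base = 15*5 = 75, Cover = 15*4 = 60, Gizmo = 20*3 = 60, Rod = 3*3 = 9.
Iteration 4: no further components; recursion stops.
SUM(need) = 1 + 3 + 4 + 2 + 15 + 3 + 20 + 75 + 60 + 9 + 60 = 252.

252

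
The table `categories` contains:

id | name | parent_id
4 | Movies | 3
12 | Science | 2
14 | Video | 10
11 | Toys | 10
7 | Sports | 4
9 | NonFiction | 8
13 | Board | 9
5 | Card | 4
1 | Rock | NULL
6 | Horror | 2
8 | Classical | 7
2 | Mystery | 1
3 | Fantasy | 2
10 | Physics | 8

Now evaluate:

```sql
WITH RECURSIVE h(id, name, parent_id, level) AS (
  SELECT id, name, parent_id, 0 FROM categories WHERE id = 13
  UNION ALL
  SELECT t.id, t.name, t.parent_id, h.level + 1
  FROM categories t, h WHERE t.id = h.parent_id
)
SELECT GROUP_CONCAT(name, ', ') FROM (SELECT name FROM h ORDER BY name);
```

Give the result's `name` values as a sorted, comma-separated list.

Board, Classical, Fantasy, Movies, Mystery, NonFiction, Rock, Sports

Base: id=13 (Board), parent_id=9, level 0.
Iteration 1: join on id=9 -> NonFiction (id 9, parent_id=8, level 1).
Iteration 2: join on id=8 -> Classical (id 8, parent_id=7, level 2).
Iteration 3: join on id=7 -> Sports (id 7, parent_id=4, level 3).
Iteration 4: join on id=4 -> Movies (id 4, parent_id=3, level 4).
Iteration 5: join on id=3 -> Fantasy (id 3, parent_id=2, level 5).
Iteration 6: join on id=2 -> Mystery (id 2, parent_id=1, level 6).
Iteration 7: join on id=1 -> Rock (id 1, parent_id=NULL, level 7).
Iteration 8: parent_id is NULL; no match; recursion stops.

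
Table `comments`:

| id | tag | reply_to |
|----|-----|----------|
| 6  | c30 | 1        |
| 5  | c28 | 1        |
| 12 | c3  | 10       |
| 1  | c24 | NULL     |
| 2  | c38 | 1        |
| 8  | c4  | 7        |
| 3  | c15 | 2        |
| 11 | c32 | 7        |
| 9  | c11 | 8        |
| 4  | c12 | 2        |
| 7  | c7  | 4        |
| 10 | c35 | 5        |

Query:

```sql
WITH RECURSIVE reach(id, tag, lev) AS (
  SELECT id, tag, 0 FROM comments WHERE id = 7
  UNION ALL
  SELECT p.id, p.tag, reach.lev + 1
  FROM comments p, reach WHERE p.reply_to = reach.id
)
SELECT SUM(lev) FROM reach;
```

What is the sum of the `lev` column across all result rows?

Base: id=7 (c7) at lev 0.
Iteration 1: rows with reply_to in {7} -> c4 (id 8, lev 1), c32 (id 11, lev 1).
Iteration 2: rows with reply_to in {8,11} -> c11 (id 9, lev 2).
Iteration 3: no rows with reply_to in {9}; recursion stops.
SUM(lev) = 0 + 1 + 1 + 2 = 4.

4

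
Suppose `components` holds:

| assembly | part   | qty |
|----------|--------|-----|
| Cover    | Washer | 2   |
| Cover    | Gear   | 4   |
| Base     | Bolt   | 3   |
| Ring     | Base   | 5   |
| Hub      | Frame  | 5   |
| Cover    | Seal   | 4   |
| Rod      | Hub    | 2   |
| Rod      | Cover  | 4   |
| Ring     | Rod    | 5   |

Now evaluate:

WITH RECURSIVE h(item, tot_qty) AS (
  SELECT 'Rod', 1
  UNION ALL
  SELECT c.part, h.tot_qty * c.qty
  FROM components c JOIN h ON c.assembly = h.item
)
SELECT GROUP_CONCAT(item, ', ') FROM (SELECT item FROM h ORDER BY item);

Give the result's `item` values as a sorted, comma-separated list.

Cover, Frame, Gear, Hub, Rod, Seal, Washer

Base: (Rod, tot_qty=1).
Iteration 1: components of {Rod} -> Cover = 1*4 = 4, Hub = 1*2 = 2.
Iteration 2: components of {Cover,Hub} -> Frame = 2*5 = 10, Gear = 4*4 = 16, Seal = 4*4 = 16, Washer = 4*2 = 8.
Iteration 3: no further components; recursion stops.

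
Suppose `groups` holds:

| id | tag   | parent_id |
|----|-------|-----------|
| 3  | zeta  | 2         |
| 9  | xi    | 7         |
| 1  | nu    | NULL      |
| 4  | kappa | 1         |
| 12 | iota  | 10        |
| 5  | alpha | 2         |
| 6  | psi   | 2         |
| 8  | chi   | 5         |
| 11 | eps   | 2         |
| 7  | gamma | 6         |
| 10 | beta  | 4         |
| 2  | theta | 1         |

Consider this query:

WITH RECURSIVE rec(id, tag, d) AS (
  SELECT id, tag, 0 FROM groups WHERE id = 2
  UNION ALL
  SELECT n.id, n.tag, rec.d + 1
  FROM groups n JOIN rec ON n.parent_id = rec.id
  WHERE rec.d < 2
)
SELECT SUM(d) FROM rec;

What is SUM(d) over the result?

Base: id=2 (theta) at d 0.
Iteration 1: rows with parent_id in {2} -> zeta (id 3, d 1), alpha (id 5, d 1), psi (id 6, d 1), eps (id 11, d 1).
Iteration 2: rows with parent_id in {3,5,6,11} -> gamma (id 7, d 2), chi (id 8, d 2).
Iteration 3: d < 2 fails for all current rows; recursion stops.
SUM(d) = 0 + 1 + 1 + 1 + 1 + 2 + 2 = 8.

8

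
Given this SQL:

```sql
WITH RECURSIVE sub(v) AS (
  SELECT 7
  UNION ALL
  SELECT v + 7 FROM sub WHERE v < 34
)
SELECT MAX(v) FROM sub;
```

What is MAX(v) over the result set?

35

Base: v=7.
Iteration 1: 7 < 34 holds -> v = 7 + 7 = 14.
Iteration 2: 14 < 34 holds -> v = 14 + 7 = 21.
Iteration 3: 21 < 34 holds -> v = 21 + 7 = 28.
Iteration 4: 28 < 34 holds -> v = 28 + 7 = 35.
Iteration 5: 35 < 34 fails; recursion stops.
v values: 7, 14, 21, 28, 35; the maximum is 35.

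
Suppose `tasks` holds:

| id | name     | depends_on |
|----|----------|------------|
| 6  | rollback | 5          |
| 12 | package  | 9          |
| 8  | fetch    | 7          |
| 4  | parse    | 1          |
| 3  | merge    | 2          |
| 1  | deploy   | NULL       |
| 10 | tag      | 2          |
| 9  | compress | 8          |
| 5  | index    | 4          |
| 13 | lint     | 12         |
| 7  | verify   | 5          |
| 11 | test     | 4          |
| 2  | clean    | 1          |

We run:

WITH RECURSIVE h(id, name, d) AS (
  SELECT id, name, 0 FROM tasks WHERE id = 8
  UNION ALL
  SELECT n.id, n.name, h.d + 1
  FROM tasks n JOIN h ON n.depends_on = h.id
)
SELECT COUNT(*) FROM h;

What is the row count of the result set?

4

Base: id=8 (fetch) at d 0.
Iteration 1: rows with depends_on in {8} -> compress (id 9, d 1).
Iteration 2: rows with depends_on in {9} -> package (id 12, d 2).
Iteration 3: rows with depends_on in {12} -> lint (id 13, d 3).
Iteration 4: no rows with depends_on in {13}; recursion stops.
Total rows emitted: 4.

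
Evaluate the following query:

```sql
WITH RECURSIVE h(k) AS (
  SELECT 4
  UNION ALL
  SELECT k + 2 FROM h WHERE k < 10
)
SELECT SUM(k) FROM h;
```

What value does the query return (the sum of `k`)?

Base: k=4.
Iteration 1: 4 < 10 holds -> k = 4 + 2 = 6.
Iteration 2: 6 < 10 holds -> k = 6 + 2 = 8.
Iteration 3: 8 < 10 holds -> k = 8 + 2 = 10.
Iteration 4: 10 < 10 fails; recursion stops.
SUM(k) = 4 + 6 + 8 + 10 = 28.

28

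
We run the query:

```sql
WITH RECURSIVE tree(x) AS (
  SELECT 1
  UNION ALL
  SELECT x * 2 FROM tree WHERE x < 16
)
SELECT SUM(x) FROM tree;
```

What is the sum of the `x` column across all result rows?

Base: x=1.
Iteration 1: 1 < 16 holds -> x = 1 * 2 = 2.
Iteration 2: 2 < 16 holds -> x = 2 * 2 = 4.
Iteration 3: 4 < 16 holds -> x = 4 * 2 = 8.
Iteration 4: 8 < 16 holds -> x = 8 * 2 = 16.
Iteration 5: 16 < 16 fails; recursion stops.
SUM(x) = 1 + 2 + 4 + 8 + 16 = 31.

31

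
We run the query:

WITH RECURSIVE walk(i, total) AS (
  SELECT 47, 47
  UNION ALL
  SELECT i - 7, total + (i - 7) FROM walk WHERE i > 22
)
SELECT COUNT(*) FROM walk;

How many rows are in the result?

Base: i=47, total=47.
Iteration 1: 47 > 22 holds -> i = 47 - 7 = 40, total = 47 + 40 = 87.
Iteration 2: 40 > 22 holds -> i = 40 - 7 = 33, total = 87 + 33 = 120.
Iteration 3: 33 > 22 holds -> i = 33 - 7 = 26, total = 120 + 26 = 146.
Iteration 4: 26 > 22 holds -> i = 26 - 7 = 19, total = 146 + 19 = 165.
Iteration 5: 19 > 22 fails; recursion stops.
Total rows emitted: 5.

5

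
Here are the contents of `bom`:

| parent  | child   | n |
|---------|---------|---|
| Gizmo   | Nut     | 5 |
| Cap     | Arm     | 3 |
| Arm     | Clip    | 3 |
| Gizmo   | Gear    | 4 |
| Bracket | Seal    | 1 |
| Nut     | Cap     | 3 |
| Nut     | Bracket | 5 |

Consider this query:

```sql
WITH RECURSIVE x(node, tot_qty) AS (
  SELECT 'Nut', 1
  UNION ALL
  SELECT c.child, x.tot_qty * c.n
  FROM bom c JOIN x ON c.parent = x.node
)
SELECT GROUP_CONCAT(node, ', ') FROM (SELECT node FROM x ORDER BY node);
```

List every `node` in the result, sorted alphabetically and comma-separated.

Arm, Bracket, Cap, Clip, Nut, Seal

Base: (Nut, tot_qty=1).
Iteration 1: components of {Nut} -> Bracket = 1*5 = 5, Cap = 1*3 = 3.
Iteration 2: components of {Bracket,Cap} -> Arm = 3*3 = 9, Seal = 5*1 = 5.
Iteration 3: components of {Arm,Seal} -> Clip = 9*3 = 27.
Iteration 4: no further components; recursion stops.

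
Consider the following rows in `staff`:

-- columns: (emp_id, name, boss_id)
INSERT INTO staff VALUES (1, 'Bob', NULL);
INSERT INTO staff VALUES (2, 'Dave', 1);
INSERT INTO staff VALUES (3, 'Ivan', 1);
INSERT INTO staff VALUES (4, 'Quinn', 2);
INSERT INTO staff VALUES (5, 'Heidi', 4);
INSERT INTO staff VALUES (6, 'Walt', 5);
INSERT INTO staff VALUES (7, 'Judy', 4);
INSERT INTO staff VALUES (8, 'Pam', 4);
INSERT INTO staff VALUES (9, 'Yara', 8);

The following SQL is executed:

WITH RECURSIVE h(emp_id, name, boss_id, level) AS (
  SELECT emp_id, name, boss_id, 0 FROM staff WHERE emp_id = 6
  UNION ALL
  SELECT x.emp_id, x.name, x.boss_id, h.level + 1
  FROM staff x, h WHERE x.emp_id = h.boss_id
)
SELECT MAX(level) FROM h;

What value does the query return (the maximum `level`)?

4

Base: emp_id=6 (Walt), boss_id=5, level 0.
Iteration 1: join on emp_id=5 -> Heidi (id 5, boss_id=4, level 1).
Iteration 2: join on emp_id=4 -> Quinn (id 4, boss_id=2, level 2).
Iteration 3: join on emp_id=2 -> Dave (id 2, boss_id=1, level 3).
Iteration 4: join on emp_id=1 -> Bob (id 1, boss_id=NULL, level 4).
Iteration 5: boss_id is NULL; no match; recursion stops.
level values: 0, 1, 2, 3, 4; the maximum is 4.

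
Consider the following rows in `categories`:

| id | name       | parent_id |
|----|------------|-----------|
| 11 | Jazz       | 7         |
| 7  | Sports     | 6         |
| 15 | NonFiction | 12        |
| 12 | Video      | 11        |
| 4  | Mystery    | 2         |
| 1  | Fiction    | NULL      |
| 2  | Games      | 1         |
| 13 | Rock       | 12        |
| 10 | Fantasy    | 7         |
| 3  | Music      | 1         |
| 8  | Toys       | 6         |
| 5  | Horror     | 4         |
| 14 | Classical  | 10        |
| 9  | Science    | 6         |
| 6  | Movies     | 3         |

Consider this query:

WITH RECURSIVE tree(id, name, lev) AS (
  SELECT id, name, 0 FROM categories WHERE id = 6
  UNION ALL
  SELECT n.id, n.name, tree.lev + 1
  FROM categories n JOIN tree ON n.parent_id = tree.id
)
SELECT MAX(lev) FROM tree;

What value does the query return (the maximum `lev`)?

Base: id=6 (Movies) at lev 0.
Iteration 1: rows with parent_id in {6} -> Sports (id 7, lev 1), Toys (id 8, lev 1), Science (id 9, lev 1).
Iteration 2: rows with parent_id in {7,8,9} -> Fantasy (id 10, lev 2), Jazz (id 11, lev 2).
Iteration 3: rows with parent_id in {10,11} -> Video (id 12, lev 3), Classical (id 14, lev 3).
Iteration 4: rows with parent_id in {12,14} -> Rock (id 13, lev 4), NonFiction (id 15, lev 4).
Iteration 5: no rows with parent_id in {13,15}; recursion stops.
lev values: 0, 1, 1, 1, 2, 2, 3, 3, 4, 4; the maximum is 4.

4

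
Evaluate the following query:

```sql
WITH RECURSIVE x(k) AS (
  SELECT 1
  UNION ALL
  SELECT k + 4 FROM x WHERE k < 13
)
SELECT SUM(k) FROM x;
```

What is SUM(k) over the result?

Base: k=1.
Iteration 1: 1 < 13 holds -> k = 1 + 4 = 5.
Iteration 2: 5 < 13 holds -> k = 5 + 4 = 9.
Iteration 3: 9 < 13 holds -> k = 9 + 4 = 13.
Iteration 4: 13 < 13 fails; recursion stops.
SUM(k) = 1 + 5 + 9 + 13 = 28.

28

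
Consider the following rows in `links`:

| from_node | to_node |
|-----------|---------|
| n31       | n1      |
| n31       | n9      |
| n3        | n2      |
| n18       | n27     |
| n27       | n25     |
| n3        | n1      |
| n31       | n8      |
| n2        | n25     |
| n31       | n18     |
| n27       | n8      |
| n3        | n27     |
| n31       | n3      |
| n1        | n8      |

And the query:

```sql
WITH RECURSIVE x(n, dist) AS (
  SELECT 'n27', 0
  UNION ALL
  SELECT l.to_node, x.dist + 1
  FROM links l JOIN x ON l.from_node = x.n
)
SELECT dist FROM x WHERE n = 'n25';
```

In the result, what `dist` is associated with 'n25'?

1

Base: (n27, dist=0).
Iteration 1: edges from {n27} -> (n25, dist=1), (n8, dist=1).
Iteration 2: no outgoing edges from {n25,n8}; recursion stops.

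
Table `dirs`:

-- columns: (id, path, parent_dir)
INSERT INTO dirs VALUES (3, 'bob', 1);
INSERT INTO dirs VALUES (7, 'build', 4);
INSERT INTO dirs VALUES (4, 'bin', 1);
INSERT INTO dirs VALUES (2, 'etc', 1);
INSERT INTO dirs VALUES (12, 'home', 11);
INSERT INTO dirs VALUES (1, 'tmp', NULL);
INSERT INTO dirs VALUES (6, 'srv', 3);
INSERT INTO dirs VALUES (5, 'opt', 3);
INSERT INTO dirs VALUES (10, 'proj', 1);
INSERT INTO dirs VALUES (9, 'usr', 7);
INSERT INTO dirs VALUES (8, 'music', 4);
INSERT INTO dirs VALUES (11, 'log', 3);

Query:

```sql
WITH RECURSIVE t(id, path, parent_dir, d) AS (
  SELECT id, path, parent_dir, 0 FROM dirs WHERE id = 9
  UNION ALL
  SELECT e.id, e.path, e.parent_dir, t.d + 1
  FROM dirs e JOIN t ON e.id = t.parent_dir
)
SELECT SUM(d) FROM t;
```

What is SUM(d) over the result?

Base: id=9 (usr), parent_dir=7, d 0.
Iteration 1: join on id=7 -> build (id 7, parent_dir=4, d 1).
Iteration 2: join on id=4 -> bin (id 4, parent_dir=1, d 2).
Iteration 3: join on id=1 -> tmp (id 1, parent_dir=NULL, d 3).
Iteration 4: parent_dir is NULL; no match; recursion stops.
SUM(d) = 0 + 1 + 2 + 3 = 6.

6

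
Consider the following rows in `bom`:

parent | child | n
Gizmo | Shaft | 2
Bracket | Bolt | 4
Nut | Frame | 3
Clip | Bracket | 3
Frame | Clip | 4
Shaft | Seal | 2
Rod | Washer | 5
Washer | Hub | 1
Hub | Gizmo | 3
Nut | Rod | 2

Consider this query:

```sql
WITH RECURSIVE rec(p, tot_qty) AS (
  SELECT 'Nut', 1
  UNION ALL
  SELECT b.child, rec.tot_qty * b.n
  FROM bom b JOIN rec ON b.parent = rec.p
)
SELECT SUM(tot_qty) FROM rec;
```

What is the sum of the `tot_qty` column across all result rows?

Base: (Nut, tot_qty=1).
Iteration 1: components of {Nut} -> Frame = 1*3 = 3, Rod = 1*2 = 2.
Iteration 2: components of {Frame,Rod} -> Clip = 3*4 = 12, Washer = 2*5 = 10.
Iteration 3: components of {Clip,Washer} -> Bracket = 12*3 = 36, Hub = 10*1 = 10.
Iteration 4: components of {Bracket,Hub} -> Bolt = 36*4 = 144, Gizmo = 10*3 = 30.
Iteration 5: components of {Bolt,Gizmo} -> Shaft = 30*2 = 60.
Iteration 6: components of {Shaft} -> Seal = 60*2 = 120.
Iteration 7: no further components; recursion stops.
SUM(tot_qty) = 1 + 2 + 3 + 10 + 12 + 10 + 36 + 30 + 144 + 60 + 120 = 428.

428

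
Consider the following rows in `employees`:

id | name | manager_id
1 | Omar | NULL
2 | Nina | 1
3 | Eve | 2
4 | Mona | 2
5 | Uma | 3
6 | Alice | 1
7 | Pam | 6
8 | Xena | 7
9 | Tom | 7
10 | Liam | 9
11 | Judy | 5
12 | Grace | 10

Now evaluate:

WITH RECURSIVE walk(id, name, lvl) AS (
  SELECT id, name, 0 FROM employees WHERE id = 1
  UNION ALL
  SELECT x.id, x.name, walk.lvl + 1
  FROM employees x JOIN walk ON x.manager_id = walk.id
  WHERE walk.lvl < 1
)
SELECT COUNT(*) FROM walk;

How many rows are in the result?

Base: id=1 (Omar) at lvl 0.
Iteration 1: rows with manager_id in {1} -> Nina (id 2, lvl 1), Alice (id 6, lvl 1).
Iteration 2: lvl < 1 fails for all current rows; recursion stops.
Total rows emitted: 3.

3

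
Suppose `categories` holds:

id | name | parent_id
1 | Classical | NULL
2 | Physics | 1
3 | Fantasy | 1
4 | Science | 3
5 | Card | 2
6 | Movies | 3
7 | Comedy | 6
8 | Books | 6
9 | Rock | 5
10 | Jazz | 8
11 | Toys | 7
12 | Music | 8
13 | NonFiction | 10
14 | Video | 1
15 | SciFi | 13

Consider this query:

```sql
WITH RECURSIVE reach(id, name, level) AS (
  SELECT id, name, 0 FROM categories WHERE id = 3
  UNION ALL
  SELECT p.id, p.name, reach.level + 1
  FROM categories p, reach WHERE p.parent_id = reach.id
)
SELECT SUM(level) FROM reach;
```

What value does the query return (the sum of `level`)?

Base: id=3 (Fantasy) at level 0.
Iteration 1: rows with parent_id in {3} -> Science (id 4, level 1), Movies (id 6, level 1).
Iteration 2: rows with parent_id in {4,6} -> Comedy (id 7, level 2), Books (id 8, level 2).
Iteration 3: rows with parent_id in {7,8} -> Jazz (id 10, level 3), Toys (id 11, level 3), Music (id 12, level 3).
Iteration 4: rows with parent_id in {10,11,12} -> NonFiction (id 13, level 4).
Iteration 5: rows with parent_id in {13} -> SciFi (id 15, level 5).
Iteration 6: no rows with parent_id in {15}; recursion stops.
SUM(level) = 0 + 1 + 1 + 2 + 2 + 3 + 3 + 3 + 4 + 5 = 24.

24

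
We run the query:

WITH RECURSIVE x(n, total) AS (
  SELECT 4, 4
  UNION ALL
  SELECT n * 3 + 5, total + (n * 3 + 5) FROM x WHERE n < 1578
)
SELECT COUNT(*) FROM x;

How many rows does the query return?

7

Base: n=4, total=4.
Iteration 1: 4 < 1578 holds -> n = 4 * 3 + 5 = 17, total = 4 + 17 = 21.
Iteration 2: 17 < 1578 holds -> n = 17 * 3 + 5 = 56, total = 21 + 56 = 77.
Iteration 3: 56 < 1578 holds -> n = 56 * 3 + 5 = 173, total = 77 + 173 = 250.
Iteration 4: 173 < 1578 holds -> n = 173 * 3 + 5 = 524, total = 250 + 524 = 774.
Iteration 5: 524 < 1578 holds -> n = 524 * 3 + 5 = 1577, total = 774 + 1577 = 2351.
Iteration 6: 1577 < 1578 holds -> n = 1577 * 3 + 5 = 4736, total = 2351 + 4736 = 7087.
Iteration 7: 4736 < 1578 fails; recursion stops.
Total rows emitted: 7.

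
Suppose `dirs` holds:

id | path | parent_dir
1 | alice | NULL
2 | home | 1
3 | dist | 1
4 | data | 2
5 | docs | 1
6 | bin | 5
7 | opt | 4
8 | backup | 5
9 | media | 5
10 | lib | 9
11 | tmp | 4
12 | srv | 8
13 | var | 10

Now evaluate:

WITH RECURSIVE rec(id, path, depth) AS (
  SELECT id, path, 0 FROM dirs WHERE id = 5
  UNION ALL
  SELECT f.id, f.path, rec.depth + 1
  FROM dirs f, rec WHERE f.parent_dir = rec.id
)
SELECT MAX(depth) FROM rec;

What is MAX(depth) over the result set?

3

Base: id=5 (docs) at depth 0.
Iteration 1: rows with parent_dir in {5} -> bin (id 6, depth 1), backup (id 8, depth 1), media (id 9, depth 1).
Iteration 2: rows with parent_dir in {6,8,9} -> lib (id 10, depth 2), srv (id 12, depth 2).
Iteration 3: rows with parent_dir in {10,12} -> var (id 13, depth 3).
Iteration 4: no rows with parent_dir in {13}; recursion stops.
depth values: 0, 1, 1, 1, 2, 2, 3; the maximum is 3.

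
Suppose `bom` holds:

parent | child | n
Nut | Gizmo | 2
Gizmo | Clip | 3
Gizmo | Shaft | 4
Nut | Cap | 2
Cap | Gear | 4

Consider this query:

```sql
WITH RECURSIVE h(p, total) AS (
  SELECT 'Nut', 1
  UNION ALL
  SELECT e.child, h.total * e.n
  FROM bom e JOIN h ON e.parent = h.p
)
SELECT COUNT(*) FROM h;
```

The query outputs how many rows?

6

Base: (Nut, total=1).
Iteration 1: components of {Nut} -> Cap = 1*2 = 2, Gizmo = 1*2 = 2.
Iteration 2: components of {Cap,Gizmo} -> Clip = 2*3 = 6, Gear = 2*4 = 8, Shaft = 2*4 = 8.
Iteration 3: no further components; recursion stops.
Total rows emitted: 6.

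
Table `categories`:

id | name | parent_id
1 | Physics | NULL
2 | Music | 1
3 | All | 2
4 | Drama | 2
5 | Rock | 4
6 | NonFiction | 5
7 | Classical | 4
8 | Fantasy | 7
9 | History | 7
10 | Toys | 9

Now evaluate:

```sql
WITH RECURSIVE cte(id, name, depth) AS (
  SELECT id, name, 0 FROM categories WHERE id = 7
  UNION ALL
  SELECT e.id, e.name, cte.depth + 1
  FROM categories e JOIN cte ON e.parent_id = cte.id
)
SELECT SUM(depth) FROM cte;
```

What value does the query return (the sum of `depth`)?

4

Base: id=7 (Classical) at depth 0.
Iteration 1: rows with parent_id in {7} -> Fantasy (id 8, depth 1), History (id 9, depth 1).
Iteration 2: rows with parent_id in {8,9} -> Toys (id 10, depth 2).
Iteration 3: no rows with parent_id in {10}; recursion stops.
SUM(depth) = 0 + 1 + 1 + 2 = 4.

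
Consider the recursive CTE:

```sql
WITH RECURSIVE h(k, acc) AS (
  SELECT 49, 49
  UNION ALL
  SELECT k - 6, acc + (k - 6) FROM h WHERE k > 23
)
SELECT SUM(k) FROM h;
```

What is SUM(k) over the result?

Base: k=49, acc=49.
Iteration 1: 49 > 23 holds -> k = 49 - 6 = 43, acc = 49 + 43 = 92.
Iteration 2: 43 > 23 holds -> k = 43 - 6 = 37, acc = 92 + 37 = 129.
Iteration 3: 37 > 23 holds -> k = 37 - 6 = 31, acc = 129 + 31 = 160.
Iteration 4: 31 > 23 holds -> k = 31 - 6 = 25, acc = 160 + 25 = 185.
Iteration 5: 25 > 23 holds -> k = 25 - 6 = 19, acc = 185 + 19 = 204.
Iteration 6: 19 > 23 fails; recursion stops.
SUM(k) = 49 + 43 + 37 + 31 + 25 + 19 = 204.

204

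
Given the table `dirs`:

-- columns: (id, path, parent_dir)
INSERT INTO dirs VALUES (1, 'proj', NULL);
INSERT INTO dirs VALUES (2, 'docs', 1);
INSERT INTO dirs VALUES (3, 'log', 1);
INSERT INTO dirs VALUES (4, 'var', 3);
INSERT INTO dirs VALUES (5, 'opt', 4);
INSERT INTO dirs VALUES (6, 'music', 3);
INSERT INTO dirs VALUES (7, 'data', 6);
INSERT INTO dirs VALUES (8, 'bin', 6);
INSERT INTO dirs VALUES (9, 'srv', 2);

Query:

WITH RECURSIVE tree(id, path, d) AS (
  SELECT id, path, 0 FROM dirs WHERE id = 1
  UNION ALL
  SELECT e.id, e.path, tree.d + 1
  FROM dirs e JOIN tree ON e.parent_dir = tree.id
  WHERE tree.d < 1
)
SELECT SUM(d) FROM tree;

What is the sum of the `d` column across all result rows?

2

Base: id=1 (proj) at d 0.
Iteration 1: rows with parent_dir in {1} -> docs (id 2, d 1), log (id 3, d 1).
Iteration 2: d < 1 fails for all current rows; recursion stops.
SUM(d) = 0 + 1 + 1 = 2.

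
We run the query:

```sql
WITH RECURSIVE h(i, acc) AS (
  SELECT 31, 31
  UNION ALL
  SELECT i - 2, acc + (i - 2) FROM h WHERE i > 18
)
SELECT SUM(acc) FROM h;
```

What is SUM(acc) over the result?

Base: i=31, acc=31.
Iteration 1: 31 > 18 holds -> i = 31 - 2 = 29, acc = 31 + 29 = 60.
Iteration 2: 29 > 18 holds -> i = 29 - 2 = 27, acc = 60 + 27 = 87.
Iteration 3: 27 > 18 holds -> i = 27 - 2 = 25, acc = 87 + 25 = 112.
Iteration 4: 25 > 18 holds -> i = 25 - 2 = 23, acc = 112 + 23 = 135.
Iteration 5: 23 > 18 holds -> i = 23 - 2 = 21, acc = 135 + 21 = 156.
Iteration 6: 21 > 18 holds -> i = 21 - 2 = 19, acc = 156 + 19 = 175.
Iteration 7: 19 > 18 holds -> i = 19 - 2 = 17, acc = 175 + 17 = 192.
Iteration 8: 17 > 18 fails; recursion stops.
SUM(acc) = 31 + 60 + 87 + 112 + 135 + 156 + 175 + 192 = 948.

948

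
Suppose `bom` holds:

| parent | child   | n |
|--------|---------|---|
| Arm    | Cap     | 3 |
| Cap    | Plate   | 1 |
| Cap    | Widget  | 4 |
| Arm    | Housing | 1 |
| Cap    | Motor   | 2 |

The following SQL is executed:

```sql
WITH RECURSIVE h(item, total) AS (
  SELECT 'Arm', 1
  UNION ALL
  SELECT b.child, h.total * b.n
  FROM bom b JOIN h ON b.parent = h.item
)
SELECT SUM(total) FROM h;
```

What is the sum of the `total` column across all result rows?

26

Base: (Arm, total=1).
Iteration 1: components of {Arm} -> Cap = 1*3 = 3, Housing = 1*1 = 1.
Iteration 2: components of {Cap,Housing} -> Motor = 3*2 = 6, Plate = 3*1 = 3, Widget = 3*4 = 12.
Iteration 3: no further components; recursion stops.
SUM(total) = 1 + 3 + 1 + 6 + 12 + 3 = 26.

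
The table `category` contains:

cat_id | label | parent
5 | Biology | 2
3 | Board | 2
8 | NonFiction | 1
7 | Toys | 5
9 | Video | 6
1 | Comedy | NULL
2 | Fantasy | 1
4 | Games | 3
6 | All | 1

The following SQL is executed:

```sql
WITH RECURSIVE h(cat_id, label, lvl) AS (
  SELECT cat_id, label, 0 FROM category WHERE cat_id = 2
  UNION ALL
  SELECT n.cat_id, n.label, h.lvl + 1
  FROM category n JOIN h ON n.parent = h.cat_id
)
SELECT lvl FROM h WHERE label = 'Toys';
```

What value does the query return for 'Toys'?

2

Base: cat_id=2 (Fantasy) at lvl 0.
Iteration 1: rows with parent in {2} -> Board (id 3, lvl 1), Biology (id 5, lvl 1).
Iteration 2: rows with parent in {3,5} -> Games (id 4, lvl 2), Toys (id 7, lvl 2).
Iteration 3: no rows with parent in {4,7}; recursion stops.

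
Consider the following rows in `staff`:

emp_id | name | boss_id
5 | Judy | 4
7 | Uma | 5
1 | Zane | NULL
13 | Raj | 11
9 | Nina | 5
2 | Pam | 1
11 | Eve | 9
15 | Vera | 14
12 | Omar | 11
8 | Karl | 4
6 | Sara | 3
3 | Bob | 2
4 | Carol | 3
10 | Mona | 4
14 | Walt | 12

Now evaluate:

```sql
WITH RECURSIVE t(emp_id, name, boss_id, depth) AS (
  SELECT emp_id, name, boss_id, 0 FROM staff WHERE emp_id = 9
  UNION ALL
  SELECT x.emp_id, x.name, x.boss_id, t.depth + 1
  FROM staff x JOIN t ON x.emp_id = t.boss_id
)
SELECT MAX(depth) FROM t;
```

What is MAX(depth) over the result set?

5

Base: emp_id=9 (Nina), boss_id=5, depth 0.
Iteration 1: join on emp_id=5 -> Judy (id 5, boss_id=4, depth 1).
Iteration 2: join on emp_id=4 -> Carol (id 4, boss_id=3, depth 2).
Iteration 3: join on emp_id=3 -> Bob (id 3, boss_id=2, depth 3).
Iteration 4: join on emp_id=2 -> Pam (id 2, boss_id=1, depth 4).
Iteration 5: join on emp_id=1 -> Zane (id 1, boss_id=NULL, depth 5).
Iteration 6: boss_id is NULL; no match; recursion stops.
depth values: 0, 1, 2, 3, 4, 5; the maximum is 5.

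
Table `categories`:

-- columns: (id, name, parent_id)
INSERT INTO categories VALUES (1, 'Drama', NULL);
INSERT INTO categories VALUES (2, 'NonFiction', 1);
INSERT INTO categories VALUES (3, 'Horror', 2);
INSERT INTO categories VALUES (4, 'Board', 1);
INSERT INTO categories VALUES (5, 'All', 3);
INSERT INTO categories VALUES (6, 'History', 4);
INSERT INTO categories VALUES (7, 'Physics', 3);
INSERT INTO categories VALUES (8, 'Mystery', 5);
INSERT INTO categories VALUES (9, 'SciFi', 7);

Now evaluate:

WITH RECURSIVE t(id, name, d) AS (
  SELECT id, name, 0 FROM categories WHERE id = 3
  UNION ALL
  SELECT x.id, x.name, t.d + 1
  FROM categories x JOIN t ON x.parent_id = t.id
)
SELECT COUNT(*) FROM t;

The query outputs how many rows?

5

Base: id=3 (Horror) at d 0.
Iteration 1: rows with parent_id in {3} -> All (id 5, d 1), Physics (id 7, d 1).
Iteration 2: rows with parent_id in {5,7} -> Mystery (id 8, d 2), SciFi (id 9, d 2).
Iteration 3: no rows with parent_id in {8,9}; recursion stops.
Total rows emitted: 5.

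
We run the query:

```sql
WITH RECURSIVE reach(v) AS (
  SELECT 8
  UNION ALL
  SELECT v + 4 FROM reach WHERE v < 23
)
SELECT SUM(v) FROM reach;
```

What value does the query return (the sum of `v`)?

80

Base: v=8.
Iteration 1: 8 < 23 holds -> v = 8 + 4 = 12.
Iteration 2: 12 < 23 holds -> v = 12 + 4 = 16.
Iteration 3: 16 < 23 holds -> v = 16 + 4 = 20.
Iteration 4: 20 < 23 holds -> v = 20 + 4 = 24.
Iteration 5: 24 < 23 fails; recursion stops.
SUM(v) = 8 + 12 + 16 + 20 + 24 = 80.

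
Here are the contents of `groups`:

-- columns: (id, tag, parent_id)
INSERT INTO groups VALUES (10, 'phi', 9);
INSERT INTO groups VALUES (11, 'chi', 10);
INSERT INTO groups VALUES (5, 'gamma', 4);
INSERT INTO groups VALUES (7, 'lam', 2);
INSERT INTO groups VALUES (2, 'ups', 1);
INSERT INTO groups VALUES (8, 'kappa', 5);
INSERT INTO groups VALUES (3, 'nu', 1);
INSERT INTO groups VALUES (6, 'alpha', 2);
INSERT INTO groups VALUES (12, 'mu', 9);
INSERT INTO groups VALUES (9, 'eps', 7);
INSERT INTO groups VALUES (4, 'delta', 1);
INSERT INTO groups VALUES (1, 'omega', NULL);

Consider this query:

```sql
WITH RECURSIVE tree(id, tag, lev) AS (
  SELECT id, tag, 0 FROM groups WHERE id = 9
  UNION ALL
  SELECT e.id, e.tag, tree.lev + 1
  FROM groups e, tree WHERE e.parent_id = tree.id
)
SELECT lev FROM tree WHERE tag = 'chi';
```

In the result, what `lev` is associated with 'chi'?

Base: id=9 (eps) at lev 0.
Iteration 1: rows with parent_id in {9} -> phi (id 10, lev 1), mu (id 12, lev 1).
Iteration 2: rows with parent_id in {10,12} -> chi (id 11, lev 2).
Iteration 3: no rows with parent_id in {11}; recursion stops.

2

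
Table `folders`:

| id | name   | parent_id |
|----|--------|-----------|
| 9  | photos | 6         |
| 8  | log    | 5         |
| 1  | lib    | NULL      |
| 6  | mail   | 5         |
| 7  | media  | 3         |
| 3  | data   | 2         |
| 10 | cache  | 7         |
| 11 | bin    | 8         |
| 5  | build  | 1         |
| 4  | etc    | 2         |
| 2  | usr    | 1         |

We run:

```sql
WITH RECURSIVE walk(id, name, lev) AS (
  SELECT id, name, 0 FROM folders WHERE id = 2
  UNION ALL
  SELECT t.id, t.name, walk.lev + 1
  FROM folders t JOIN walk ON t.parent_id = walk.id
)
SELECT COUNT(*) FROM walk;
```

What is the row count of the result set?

Base: id=2 (usr) at lev 0.
Iteration 1: rows with parent_id in {2} -> data (id 3, lev 1), etc (id 4, lev 1).
Iteration 2: rows with parent_id in {3,4} -> media (id 7, lev 2).
Iteration 3: rows with parent_id in {7} -> cache (id 10, lev 3).
Iteration 4: no rows with parent_id in {10}; recursion stops.
Total rows emitted: 5.

5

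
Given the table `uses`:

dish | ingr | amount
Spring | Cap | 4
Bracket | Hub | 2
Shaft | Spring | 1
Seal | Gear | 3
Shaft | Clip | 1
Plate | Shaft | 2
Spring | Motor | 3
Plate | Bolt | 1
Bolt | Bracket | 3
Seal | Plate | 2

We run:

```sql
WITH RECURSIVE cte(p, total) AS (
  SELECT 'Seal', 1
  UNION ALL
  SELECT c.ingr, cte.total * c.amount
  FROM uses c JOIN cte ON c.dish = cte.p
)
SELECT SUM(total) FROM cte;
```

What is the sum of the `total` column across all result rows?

66

Base: (Seal, total=1).
Iteration 1: components of {Seal} -> Gear = 1*3 = 3, Plate = 1*2 = 2.
Iteration 2: components of {Gear,Plate} -> Bolt = 2*1 = 2, Shaft = 2*2 = 4.
Iteration 3: components of {Bolt,Shaft} -> Bracket = 2*3 = 6, Clip = 4*1 = 4, Spring = 4*1 = 4.
Iteration 4: components of {Bracket,Clip,Spring} -> Cap = 4*4 = 16, Hub = 6*2 = 12, Motor = 4*3 = 12.
Iteration 5: no further components; recursion stops.
SUM(total) = 1 + 3 + 2 + 4 + 2 + 4 + 4 + 6 + 12 + 16 + 12 = 66.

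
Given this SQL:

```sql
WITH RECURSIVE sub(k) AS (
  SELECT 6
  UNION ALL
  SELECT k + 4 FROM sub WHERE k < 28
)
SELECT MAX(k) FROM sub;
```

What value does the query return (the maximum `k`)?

Base: k=6.
Iteration 1: 6 < 28 holds -> k = 6 + 4 = 10.
Iteration 2: 10 < 28 holds -> k = 10 + 4 = 14.
Iteration 3: 14 < 28 holds -> k = 14 + 4 = 18.
Iteration 4: 18 < 28 holds -> k = 18 + 4 = 22.
Iteration 5: 22 < 28 holds -> k = 22 + 4 = 26.
Iteration 6: 26 < 28 holds -> k = 26 + 4 = 30.
Iteration 7: 30 < 28 fails; recursion stops.
k values: 6, 10, 14, 18, 22, 26, 30; the maximum is 30.

30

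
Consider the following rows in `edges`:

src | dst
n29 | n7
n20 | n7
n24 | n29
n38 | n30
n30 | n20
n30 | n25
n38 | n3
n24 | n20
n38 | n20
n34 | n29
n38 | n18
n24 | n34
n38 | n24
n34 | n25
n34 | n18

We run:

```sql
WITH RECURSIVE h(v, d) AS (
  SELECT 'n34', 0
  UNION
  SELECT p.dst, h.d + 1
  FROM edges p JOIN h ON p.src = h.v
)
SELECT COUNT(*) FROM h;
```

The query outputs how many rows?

Base: (n34, d=0).
Iteration 1: edges from {n34} -> (n18, d=1), (n25, d=1), (n29, d=1).
Iteration 2: edges from {n18,n25,n29} -> (n7, d=2).
Iteration 3: no outgoing edges from {n7}; recursion stops.
Total rows emitted: 5.

5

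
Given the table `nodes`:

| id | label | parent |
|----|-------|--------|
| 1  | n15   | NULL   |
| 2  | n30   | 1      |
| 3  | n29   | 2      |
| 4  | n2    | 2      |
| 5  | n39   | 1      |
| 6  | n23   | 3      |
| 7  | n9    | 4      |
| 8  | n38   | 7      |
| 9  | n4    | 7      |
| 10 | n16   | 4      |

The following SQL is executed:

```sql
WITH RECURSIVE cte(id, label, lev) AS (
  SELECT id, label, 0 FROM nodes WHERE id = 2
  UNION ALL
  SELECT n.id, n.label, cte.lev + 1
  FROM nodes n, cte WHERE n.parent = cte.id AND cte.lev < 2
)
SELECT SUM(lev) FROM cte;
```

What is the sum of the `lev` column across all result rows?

8

Base: id=2 (n30) at lev 0.
Iteration 1: rows with parent in {2} -> n29 (id 3, lev 1), n2 (id 4, lev 1).
Iteration 2: rows with parent in {3,4} -> n23 (id 6, lev 2), n9 (id 7, lev 2), n16 (id 10, lev 2).
Iteration 3: lev < 2 fails for all current rows; recursion stops.
SUM(lev) = 0 + 1 + 1 + 2 + 2 + 2 = 8.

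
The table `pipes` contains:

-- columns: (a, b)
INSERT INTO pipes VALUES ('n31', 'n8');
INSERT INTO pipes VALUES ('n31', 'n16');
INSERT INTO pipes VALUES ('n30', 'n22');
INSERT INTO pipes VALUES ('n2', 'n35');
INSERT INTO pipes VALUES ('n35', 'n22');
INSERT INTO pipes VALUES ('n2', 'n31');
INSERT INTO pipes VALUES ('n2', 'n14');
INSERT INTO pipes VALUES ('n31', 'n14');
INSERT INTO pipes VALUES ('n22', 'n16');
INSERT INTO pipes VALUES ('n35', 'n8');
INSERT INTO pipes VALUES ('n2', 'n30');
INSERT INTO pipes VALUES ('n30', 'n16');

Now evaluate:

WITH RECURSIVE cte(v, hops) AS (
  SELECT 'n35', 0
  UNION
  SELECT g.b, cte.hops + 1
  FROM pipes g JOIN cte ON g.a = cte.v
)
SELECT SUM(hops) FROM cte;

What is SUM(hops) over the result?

4

Base: (n35, hops=0).
Iteration 1: edges from {n35} -> (n22, hops=1), (n8, hops=1).
Iteration 2: edges from {n22,n8} -> (n16, hops=2).
Iteration 3: no outgoing edges from {n16}; recursion stops.
SUM(hops) = 0 + 1 + 1 + 2 = 4.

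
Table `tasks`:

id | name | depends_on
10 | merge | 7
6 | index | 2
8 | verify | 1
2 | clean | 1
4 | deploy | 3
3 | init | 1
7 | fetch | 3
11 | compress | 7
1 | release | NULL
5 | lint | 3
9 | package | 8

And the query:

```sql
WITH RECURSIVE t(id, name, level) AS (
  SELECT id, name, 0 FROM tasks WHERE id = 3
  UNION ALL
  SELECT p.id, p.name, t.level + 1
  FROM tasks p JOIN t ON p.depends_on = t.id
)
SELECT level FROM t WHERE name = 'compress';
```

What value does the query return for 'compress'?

2

Base: id=3 (init) at level 0.
Iteration 1: rows with depends_on in {3} -> deploy (id 4, level 1), lint (id 5, level 1), fetch (id 7, level 1).
Iteration 2: rows with depends_on in {4,5,7} -> merge (id 10, level 2), compress (id 11, level 2).
Iteration 3: no rows with depends_on in {10,11}; recursion stops.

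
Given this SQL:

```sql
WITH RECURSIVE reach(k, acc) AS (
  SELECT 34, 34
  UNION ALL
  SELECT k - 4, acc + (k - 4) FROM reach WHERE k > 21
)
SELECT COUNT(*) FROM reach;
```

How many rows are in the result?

Base: k=34, acc=34.
Iteration 1: 34 > 21 holds -> k = 34 - 4 = 30, acc = 34 + 30 = 64.
Iteration 2: 30 > 21 holds -> k = 30 - 4 = 26, acc = 64 + 26 = 90.
Iteration 3: 26 > 21 holds -> k = 26 - 4 = 22, acc = 90 + 22 = 112.
Iteration 4: 22 > 21 holds -> k = 22 - 4 = 18, acc = 112 + 18 = 130.
Iteration 5: 18 > 21 fails; recursion stops.
Total rows emitted: 5.

5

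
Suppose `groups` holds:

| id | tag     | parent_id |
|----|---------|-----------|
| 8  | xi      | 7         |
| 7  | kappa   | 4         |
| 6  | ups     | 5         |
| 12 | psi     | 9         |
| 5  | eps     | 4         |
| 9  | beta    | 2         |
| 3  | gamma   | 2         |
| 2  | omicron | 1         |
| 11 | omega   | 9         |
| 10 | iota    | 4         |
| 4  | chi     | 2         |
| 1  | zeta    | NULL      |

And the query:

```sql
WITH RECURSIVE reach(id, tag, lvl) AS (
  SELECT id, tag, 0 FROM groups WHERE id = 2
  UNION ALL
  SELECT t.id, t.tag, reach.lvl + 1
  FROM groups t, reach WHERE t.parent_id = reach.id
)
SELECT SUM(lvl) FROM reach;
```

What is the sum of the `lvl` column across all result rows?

19

Base: id=2 (omicron) at lvl 0.
Iteration 1: rows with parent_id in {2} -> gamma (id 3, lvl 1), chi (id 4, lvl 1), beta (id 9, lvl 1).
Iteration 2: rows with parent_id in {3,4,9} -> eps (id 5, lvl 2), kappa (id 7, lvl 2), iota (id 10, lvl 2), omega (id 11, lvl 2), psi (id 12, lvl 2).
Iteration 3: rows with parent_id in {5,7,10,11,12} -> ups (id 6, lvl 3), xi (id 8, lvl 3).
Iteration 4: no rows with parent_id in {6,8}; recursion stops.
SUM(lvl) = 0 + 1 + 1 + 1 + 2 + 2 + 2 + 2 + 2 + 3 + 3 = 19.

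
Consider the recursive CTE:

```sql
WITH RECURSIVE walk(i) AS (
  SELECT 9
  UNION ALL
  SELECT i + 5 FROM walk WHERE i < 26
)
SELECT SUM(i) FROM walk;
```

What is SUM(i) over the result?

95

Base: i=9.
Iteration 1: 9 < 26 holds -> i = 9 + 5 = 14.
Iteration 2: 14 < 26 holds -> i = 14 + 5 = 19.
Iteration 3: 19 < 26 holds -> i = 19 + 5 = 24.
Iteration 4: 24 < 26 holds -> i = 24 + 5 = 29.
Iteration 5: 29 < 26 fails; recursion stops.
SUM(i) = 9 + 14 + 19 + 24 + 29 = 95.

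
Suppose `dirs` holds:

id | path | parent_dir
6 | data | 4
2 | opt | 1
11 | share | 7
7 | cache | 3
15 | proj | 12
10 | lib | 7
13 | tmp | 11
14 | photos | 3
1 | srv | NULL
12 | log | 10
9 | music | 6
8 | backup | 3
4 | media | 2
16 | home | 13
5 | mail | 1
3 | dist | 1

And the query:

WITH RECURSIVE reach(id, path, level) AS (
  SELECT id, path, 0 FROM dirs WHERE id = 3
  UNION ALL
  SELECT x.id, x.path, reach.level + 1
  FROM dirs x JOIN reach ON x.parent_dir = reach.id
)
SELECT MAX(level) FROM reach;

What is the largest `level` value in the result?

Base: id=3 (dist) at level 0.
Iteration 1: rows with parent_dir in {3} -> cache (id 7, level 1), backup (id 8, level 1), photos (id 14, level 1).
Iteration 2: rows with parent_dir in {7,8,14} -> lib (id 10, level 2), share (id 11, level 2).
Iteration 3: rows with parent_dir in {10,11} -> log (id 12, level 3), tmp (id 13, level 3).
Iteration 4: rows with parent_dir in {12,13} -> proj (id 15, level 4), home (id 16, level 4).
Iteration 5: no rows with parent_dir in {15,16}; recursion stops.
level values: 0, 1, 1, 1, 2, 2, 3, 3, 4, 4; the maximum is 4.

4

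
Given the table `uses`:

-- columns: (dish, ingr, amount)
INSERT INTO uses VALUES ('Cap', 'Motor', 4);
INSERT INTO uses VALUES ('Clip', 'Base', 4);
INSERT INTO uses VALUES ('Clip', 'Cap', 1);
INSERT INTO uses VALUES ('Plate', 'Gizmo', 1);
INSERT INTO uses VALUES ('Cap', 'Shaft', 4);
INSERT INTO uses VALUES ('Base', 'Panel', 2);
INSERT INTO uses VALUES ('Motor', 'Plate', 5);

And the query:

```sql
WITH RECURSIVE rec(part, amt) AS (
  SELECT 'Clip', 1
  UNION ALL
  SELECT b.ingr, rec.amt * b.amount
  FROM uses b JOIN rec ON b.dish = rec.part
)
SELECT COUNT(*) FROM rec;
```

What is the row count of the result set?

Base: (Clip, amt=1).
Iteration 1: components of {Clip} -> Base = 1*4 = 4, Cap = 1*1 = 1.
Iteration 2: components of {Base,Cap} -> Motor = 1*4 = 4, Panel = 4*2 = 8, Shaft = 1*4 = 4.
Iteration 3: components of {Motor,Panel,Shaft} -> Plate = 4*5 = 20.
Iteration 4: components of {Plate} -> Gizmo = 20*1 = 20.
Iteration 5: no further components; recursion stops.
Total rows emitted: 8.

8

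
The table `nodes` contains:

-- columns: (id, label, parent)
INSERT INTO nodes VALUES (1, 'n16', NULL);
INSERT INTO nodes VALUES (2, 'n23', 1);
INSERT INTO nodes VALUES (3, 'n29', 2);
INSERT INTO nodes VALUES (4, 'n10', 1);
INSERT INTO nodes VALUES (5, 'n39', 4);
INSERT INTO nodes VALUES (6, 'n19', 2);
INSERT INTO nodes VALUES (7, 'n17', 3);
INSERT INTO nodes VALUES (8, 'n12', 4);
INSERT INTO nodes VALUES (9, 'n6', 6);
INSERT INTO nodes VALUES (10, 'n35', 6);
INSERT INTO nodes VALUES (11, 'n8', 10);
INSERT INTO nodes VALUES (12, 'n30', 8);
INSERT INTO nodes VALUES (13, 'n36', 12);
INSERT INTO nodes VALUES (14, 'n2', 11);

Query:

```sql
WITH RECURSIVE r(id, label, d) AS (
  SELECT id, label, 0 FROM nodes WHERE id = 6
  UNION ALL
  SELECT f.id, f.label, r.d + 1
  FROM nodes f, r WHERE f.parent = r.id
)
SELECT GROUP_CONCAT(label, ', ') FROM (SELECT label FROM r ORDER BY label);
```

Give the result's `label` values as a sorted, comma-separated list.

Base: id=6 (n19) at d 0.
Iteration 1: rows with parent in {6} -> n6 (id 9, d 1), n35 (id 10, d 1).
Iteration 2: rows with parent in {9,10} -> n8 (id 11, d 2).
Iteration 3: rows with parent in {11} -> n2 (id 14, d 3).
Iteration 4: no rows with parent in {14}; recursion stops.

n19, n2, n35, n6, n8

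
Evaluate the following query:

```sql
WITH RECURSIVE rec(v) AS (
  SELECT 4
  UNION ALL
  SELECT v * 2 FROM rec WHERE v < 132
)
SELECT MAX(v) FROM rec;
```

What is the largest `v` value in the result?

256

Base: v=4.
Iteration 1: 4 < 132 holds -> v = 4 * 2 = 8.
Iteration 2: 8 < 132 holds -> v = 8 * 2 = 16.
Iteration 3: 16 < 132 holds -> v = 16 * 2 = 32.
Iteration 4: 32 < 132 holds -> v = 32 * 2 = 64.
Iteration 5: 64 < 132 holds -> v = 64 * 2 = 128.
Iteration 6: 128 < 132 holds -> v = 128 * 2 = 256.
Iteration 7: 256 < 132 fails; recursion stops.
v values: 4, 8, 16, 32, 64, 128, 256; the maximum is 256.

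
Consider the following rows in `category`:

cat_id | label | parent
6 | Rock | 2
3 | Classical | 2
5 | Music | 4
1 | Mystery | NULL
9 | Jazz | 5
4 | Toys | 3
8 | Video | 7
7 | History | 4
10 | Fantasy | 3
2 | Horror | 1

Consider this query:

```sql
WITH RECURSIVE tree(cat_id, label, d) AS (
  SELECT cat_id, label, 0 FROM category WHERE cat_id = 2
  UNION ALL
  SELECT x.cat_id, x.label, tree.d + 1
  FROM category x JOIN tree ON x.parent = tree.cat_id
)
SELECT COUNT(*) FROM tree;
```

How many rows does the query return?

Base: cat_id=2 (Horror) at d 0.
Iteration 1: rows with parent in {2} -> Classical (id 3, d 1), Rock (id 6, d 1).
Iteration 2: rows with parent in {3,6} -> Toys (id 4, d 2), Fantasy (id 10, d 2).
Iteration 3: rows with parent in {4,10} -> Music (id 5, d 3), History (id 7, d 3).
Iteration 4: rows with parent in {5,7} -> Video (id 8, d 4), Jazz (id 9, d 4).
Iteration 5: no rows with parent in {8,9}; recursion stops.
Total rows emitted: 9.

9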